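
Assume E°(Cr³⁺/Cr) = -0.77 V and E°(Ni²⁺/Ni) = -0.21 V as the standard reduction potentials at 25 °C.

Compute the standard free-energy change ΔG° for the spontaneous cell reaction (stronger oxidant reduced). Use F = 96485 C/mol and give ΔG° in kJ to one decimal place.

-324.2 kJ

Ni²⁺/Ni (E° = -0.21 V) is the cathode; Cr³⁺/Cr (E° = -0.77 V) is the anode, so E°cell = +0.56 V.
Balancing electrons gives n = 6 (lcm of 2 and 3).
ΔG° = −nFE° = −(6)(96485)(+0.56) = -324,190 J = -324.2 kJ.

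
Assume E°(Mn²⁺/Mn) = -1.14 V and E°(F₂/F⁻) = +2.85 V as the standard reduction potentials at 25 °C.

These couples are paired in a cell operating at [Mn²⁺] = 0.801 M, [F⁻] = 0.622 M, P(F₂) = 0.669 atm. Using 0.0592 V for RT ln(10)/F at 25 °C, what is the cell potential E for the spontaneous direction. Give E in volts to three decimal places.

+4.000 V

F₂/F⁻ is the cathode (higher E°), Mn²⁺/Mn the anode: E°cell = +2.85 − (-1.14) = +3.99 V, n = 2.
Overall: F₂(g) + Mn(s) → 2 F⁻(aq) + Mn²⁺(aq)
Q = [F⁻]^2·[Mn²⁺] / (P(F₂)); log Q = -0.334.
E = E° − (0.0592/n) log Q = +3.99 − (0.0592/2)(-0.334) = +4.000 V.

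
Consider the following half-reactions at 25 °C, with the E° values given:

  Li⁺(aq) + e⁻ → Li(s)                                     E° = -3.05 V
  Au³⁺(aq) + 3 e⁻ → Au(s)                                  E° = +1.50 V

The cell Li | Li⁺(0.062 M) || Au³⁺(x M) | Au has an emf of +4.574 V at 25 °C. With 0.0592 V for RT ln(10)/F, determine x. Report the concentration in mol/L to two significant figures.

Au³⁺/Au is the cathode, Li⁺/Li the anode: E°cell = +4.55 V, n = 3.
Overall reaction: Au³⁺(aq) + 3 Li(s) → Au(s) + 3 Li⁺(aq); Q = [Li⁺]^3/[Au³⁺]^1.
From E = E° − (0.0592/n) log Q: log Q = (E° − E)·n/0.0592 = (+4.55 − (+4.574))·3/0.0592 = -1.2162.
So 1·log[Au³⁺] = 3·log(0.062) − log Q = -3.6228 − (-1.2162) = -2.4066; [Au³⁺] = 10^(-2.4066) ≈ 0.0039 M.

0.0039 M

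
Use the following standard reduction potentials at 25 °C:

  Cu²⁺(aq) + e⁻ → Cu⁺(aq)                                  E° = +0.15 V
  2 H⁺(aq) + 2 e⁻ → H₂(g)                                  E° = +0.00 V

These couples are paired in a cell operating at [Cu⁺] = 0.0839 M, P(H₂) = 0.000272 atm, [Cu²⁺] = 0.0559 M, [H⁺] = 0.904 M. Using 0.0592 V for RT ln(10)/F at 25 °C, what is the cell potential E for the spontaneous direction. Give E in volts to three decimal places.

Cu²⁺/Cu⁺ is the cathode (higher E°), H⁺/H₂ the anode: E°cell = +0.15 − (+0.00) = +0.15 V, n = 2.
Overall: 2 Cu²⁺(aq) + H₂(g) → 2 Cu⁺(aq) + 2 H⁺(aq)
Q = [Cu⁺]^2·[H⁺]^2 / ([Cu²⁺]^2·P(H₂)); log Q = 3.830.
E = E° − (0.0592/n) log Q = +0.15 − (0.0592/2)(3.830) = +0.037 V.

+0.037 V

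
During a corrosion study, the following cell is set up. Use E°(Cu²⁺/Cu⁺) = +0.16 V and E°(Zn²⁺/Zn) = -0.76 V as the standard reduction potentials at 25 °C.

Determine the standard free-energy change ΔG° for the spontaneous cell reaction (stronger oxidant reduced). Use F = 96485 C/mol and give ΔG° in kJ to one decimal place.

-177.5 kJ

Cu²⁺/Cu⁺ (E° = +0.16 V) is the cathode; Zn²⁺/Zn (E° = -0.76 V) is the anode, so E°cell = +0.92 V.
Balancing electrons gives n = 2 (lcm of 1 and 2).
ΔG° = −nFE° = −(2)(96485)(+0.92) = -177,532 J = -177.5 kJ.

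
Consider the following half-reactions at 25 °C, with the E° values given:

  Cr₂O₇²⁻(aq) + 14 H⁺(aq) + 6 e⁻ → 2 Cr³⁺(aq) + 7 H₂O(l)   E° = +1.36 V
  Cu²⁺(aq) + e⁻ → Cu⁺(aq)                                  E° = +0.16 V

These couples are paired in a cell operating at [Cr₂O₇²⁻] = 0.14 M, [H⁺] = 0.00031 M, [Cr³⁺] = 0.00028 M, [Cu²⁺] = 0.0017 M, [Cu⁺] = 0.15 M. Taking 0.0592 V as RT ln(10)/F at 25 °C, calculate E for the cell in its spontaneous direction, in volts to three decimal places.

Cr₂O₇²⁻/Cr³⁺ is the cathode (higher E°), Cu²⁺/Cu⁺ the anode: E°cell = +1.36 − (+0.16) = +1.20 V, n = 6.
Overall: Cr₂O₇²⁻(aq) + 14 H⁺(aq) + 6 Cu⁺(aq) → 2 Cr³⁺(aq) + 7 H₂O(l) + 6 Cu²⁺(aq)
Q = [Cr³⁺]^2·[Cu²⁺]^6 / ([Cr₂O₇²⁻]·[H⁺]^14·[Cu⁺]^6); log Q = 31.195.
E = E° − (0.0592/n) log Q = +1.20 − (0.0592/6)(31.195) = +0.892 V.

+0.892 V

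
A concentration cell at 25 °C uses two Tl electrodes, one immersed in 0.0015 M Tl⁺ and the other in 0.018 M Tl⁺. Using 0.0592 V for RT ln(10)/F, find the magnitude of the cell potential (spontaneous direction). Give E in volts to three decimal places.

For a concentration cell E°cell = 0. The 0.018 M side is the cathode (reduction is favoured where [Tl⁺] is higher).
With n = 1, E = −(0.0592/1) log([Tl⁺]ₐₙ/[Tl⁺]꜀ₐₜ) = −(0.0592/1) log(0.0015/0.018) = −(0.0592/1)(-1.079) = +0.064 V.

+0.064 V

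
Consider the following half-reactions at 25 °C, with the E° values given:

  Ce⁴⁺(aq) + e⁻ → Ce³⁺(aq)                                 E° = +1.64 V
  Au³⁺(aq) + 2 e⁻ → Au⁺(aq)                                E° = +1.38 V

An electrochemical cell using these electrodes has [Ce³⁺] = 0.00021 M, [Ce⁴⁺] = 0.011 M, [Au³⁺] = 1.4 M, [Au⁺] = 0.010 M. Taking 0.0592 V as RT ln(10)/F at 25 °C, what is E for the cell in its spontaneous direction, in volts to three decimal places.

Ce⁴⁺/Ce³⁺ is the cathode (higher E°), Au³⁺/Au⁺ the anode: E°cell = +1.64 − (+1.38) = +0.26 V, n = 2.
Overall: 2 Ce⁴⁺(aq) + Au⁺(aq) → 2 Ce³⁺(aq) + Au³⁺(aq)
Q = [Ce³⁺]^2·[Au³⁺] / ([Ce⁴⁺]^2·[Au⁺]); log Q = -1.292.
E = E° − (0.0592/n) log Q = +0.26 − (0.0592/2)(-1.292) = +0.298 V.

+0.298 V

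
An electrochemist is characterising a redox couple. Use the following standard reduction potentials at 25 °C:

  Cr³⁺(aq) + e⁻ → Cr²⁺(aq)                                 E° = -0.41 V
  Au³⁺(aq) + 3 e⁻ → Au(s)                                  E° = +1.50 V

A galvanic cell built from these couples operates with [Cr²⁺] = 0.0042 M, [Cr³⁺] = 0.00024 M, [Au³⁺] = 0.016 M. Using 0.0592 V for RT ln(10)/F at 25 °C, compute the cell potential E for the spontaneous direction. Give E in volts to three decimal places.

+1.948 V

Au³⁺/Au is the cathode (higher E°), Cr³⁺/Cr²⁺ the anode: E°cell = +1.50 − (-0.41) = +1.91 V, n = 3.
Overall: Au³⁺(aq) + 3 Cr²⁺(aq) → Au(s) + 3 Cr³⁺(aq)
Q = [Cr³⁺]^3 / ([Au³⁺]·[Cr²⁺]^3); log Q = -1.933.
E = E° − (0.0592/n) log Q = +1.91 − (0.0592/3)(-1.933) = +1.948 V.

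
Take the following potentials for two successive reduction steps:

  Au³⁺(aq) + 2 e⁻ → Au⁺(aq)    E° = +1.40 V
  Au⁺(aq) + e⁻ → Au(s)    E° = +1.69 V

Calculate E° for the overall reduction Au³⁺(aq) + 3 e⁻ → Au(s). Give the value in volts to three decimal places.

+1.497 V

Since ΔG° = −nFE° is additive over sequential reductions, n₃E°₃ = n₁E°₁ + n₂E°₂.
E°₃ = (2×+1.40 + 1×+1.69) / 3 = (+4.490) / 3 = +1.497 V.
Simply averaging or adding the two E° values would be wrong; the electron-weighted sum is required.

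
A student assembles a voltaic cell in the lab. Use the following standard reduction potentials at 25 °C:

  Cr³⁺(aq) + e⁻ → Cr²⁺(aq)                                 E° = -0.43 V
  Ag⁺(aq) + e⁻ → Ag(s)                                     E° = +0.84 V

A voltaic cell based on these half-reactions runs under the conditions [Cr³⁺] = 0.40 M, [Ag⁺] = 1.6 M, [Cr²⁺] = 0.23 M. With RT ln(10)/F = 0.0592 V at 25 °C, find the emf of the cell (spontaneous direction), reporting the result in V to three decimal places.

Ag⁺/Ag is the cathode (higher E°), Cr³⁺/Cr²⁺ the anode: E°cell = +0.84 − (-0.43) = +1.27 V, n = 1.
Overall: Ag⁺(aq) + Cr²⁺(aq) → Ag(s) + Cr³⁺(aq)
Q = [Cr³⁺] / ([Ag⁺]·[Cr²⁺]); log Q = 0.036.
E = E° − (0.0592/n) log Q = +1.27 − (0.0592/1)(0.036) = +1.268 V.

+1.268 V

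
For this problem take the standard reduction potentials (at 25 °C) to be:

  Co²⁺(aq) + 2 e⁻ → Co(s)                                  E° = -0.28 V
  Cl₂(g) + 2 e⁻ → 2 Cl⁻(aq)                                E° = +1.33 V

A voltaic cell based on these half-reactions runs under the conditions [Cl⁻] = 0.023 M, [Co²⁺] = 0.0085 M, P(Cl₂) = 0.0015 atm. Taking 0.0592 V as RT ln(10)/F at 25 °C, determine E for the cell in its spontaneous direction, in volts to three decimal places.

+1.685 V

Cl₂/Cl⁻ is the cathode (higher E°), Co²⁺/Co the anode: E°cell = +1.33 − (-0.28) = +1.61 V, n = 2.
Overall: Cl₂(g) + Co(s) → 2 Cl⁻(aq) + Co²⁺(aq)
Q = [Cl⁻]^2·[Co²⁺] / (P(Cl₂)); log Q = -2.523.
E = E° − (0.0592/n) log Q = +1.61 − (0.0592/2)(-2.523) = +1.685 V.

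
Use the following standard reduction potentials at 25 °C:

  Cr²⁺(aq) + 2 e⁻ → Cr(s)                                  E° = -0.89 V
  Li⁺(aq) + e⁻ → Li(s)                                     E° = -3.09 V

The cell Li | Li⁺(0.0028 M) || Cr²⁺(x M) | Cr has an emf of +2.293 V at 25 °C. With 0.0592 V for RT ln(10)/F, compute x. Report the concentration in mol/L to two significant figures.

0.011 M

Cr²⁺/Cr is the cathode, Li⁺/Li the anode: E°cell = +2.20 V, n = 2.
Overall reaction: Cr²⁺(aq) + 2 Li(s) → Cr(s) + 2 Li⁺(aq); Q = [Li⁺]^2/[Cr²⁺]^1.
From E = E° − (0.0592/n) log Q: log Q = (E° − E)·n/0.0592 = (+2.20 − (+2.293))·2/0.0592 = -3.1419.
So 1·log[Cr²⁺] = 2·log(0.0028) − log Q = -5.1057 − (-3.1419) = -1.9638; [Cr²⁺] = 10^(-1.9638) ≈ 0.011 M.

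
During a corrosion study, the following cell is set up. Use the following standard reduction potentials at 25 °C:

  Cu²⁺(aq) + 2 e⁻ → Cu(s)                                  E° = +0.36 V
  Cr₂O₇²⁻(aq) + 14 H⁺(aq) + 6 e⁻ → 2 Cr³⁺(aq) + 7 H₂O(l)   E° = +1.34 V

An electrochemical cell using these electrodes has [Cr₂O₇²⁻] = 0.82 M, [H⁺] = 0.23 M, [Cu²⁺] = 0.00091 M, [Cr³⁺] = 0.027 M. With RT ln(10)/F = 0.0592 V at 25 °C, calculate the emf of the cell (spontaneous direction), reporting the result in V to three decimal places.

Cr₂O₇²⁻/Cr³⁺ is the cathode (higher E°), Cu²⁺/Cu the anode: E°cell = +1.34 − (+0.36) = +0.98 V, n = 6.
Overall: Cr₂O₇²⁻(aq) + 14 H⁺(aq) + 3 Cu(s) → 2 Cr³⁺(aq) + 7 H₂O(l) + 3 Cu²⁺(aq)
Q = [Cr³⁺]^2·[Cu²⁺]^3 / ([Cr₂O₇²⁻]·[H⁺]^14); log Q = -3.238.
E = E° − (0.0592/n) log Q = +0.98 − (0.0592/6)(-3.238) = +1.012 V.

+1.012 V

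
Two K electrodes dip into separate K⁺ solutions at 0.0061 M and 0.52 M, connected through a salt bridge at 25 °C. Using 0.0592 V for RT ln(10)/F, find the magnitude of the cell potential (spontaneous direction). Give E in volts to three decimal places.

For a concentration cell E°cell = 0. The 0.52 M side is the cathode (reduction is favoured where [K⁺] is higher).
With n = 1, E = −(0.0592/1) log([K⁺]ₐₙ/[K⁺]꜀ₐₜ) = −(0.0592/1) log(0.0061/0.52) = −(0.0592/1)(-1.931) = +0.114 V.

+0.114 V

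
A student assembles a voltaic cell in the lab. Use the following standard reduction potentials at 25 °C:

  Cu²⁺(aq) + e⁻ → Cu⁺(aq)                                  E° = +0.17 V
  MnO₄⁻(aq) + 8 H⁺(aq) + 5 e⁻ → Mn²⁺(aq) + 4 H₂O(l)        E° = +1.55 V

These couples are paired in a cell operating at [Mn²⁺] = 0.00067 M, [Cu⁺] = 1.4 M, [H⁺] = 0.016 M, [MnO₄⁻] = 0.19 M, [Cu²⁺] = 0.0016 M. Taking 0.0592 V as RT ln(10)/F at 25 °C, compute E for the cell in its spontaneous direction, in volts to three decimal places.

+1.413 V

MnO₄⁻/Mn²⁺ is the cathode (higher E°), Cu²⁺/Cu⁺ the anode: E°cell = +1.55 − (+0.17) = +1.38 V, n = 5.
Overall: MnO₄⁻(aq) + 8 H⁺(aq) + 5 Cu⁺(aq) → Mn²⁺(aq) + 4 H₂O(l) + 5 Cu²⁺(aq)
Q = [Mn²⁺]·[Cu²⁺]^5 / ([MnO₄⁻]·[H⁺]^8·[Cu⁺]^5); log Q = -2.796.
E = E° − (0.0592/n) log Q = +1.38 − (0.0592/5)(-2.796) = +1.413 V.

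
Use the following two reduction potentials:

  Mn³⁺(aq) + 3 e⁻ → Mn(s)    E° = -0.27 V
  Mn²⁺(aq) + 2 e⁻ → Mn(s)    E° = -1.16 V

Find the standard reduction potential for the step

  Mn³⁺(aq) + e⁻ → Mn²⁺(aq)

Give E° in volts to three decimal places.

+1.510 V

Sequential free energies add, so n₃E°₃ = n₁E°₁ + n₂E°₂.
With n₃ = 3, and the known step contributing 2×(-1.16) V, the unknown satisfies 1·E° = 3×(-0.27) − 2×(-1.16) = +1.510.
E° = +1.510 / 1 = +1.510 V.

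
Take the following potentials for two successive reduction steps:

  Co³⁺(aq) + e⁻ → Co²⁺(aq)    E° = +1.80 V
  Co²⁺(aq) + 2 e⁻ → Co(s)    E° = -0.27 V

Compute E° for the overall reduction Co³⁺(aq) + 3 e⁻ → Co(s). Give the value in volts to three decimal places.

Since ΔG° = −nFE° is additive over sequential reductions, n₃E°₃ = n₁E°₁ + n₂E°₂.
E°₃ = (1×+1.80 + 2×-0.27) / 3 = (+1.260) / 3 = +0.420 V.

+0.420 V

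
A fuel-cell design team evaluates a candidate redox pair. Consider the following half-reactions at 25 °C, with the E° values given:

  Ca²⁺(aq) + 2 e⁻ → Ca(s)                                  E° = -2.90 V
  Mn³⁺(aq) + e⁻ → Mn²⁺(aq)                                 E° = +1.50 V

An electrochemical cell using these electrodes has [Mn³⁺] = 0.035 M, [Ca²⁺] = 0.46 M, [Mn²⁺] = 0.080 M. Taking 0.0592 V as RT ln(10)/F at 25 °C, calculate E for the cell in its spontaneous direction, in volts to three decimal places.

+4.389 V

Mn³⁺/Mn²⁺ is the cathode (higher E°), Ca²⁺/Ca the anode: E°cell = +1.50 − (-2.90) = +4.40 V, n = 2.
Overall: 2 Mn³⁺(aq) + Ca(s) → 2 Mn²⁺(aq) + Ca²⁺(aq)
Q = [Mn²⁺]^2·[Ca²⁺] / ([Mn³⁺]^2); log Q = 0.381.
E = E° − (0.0592/n) log Q = +4.40 − (0.0592/2)(0.381) = +4.389 V.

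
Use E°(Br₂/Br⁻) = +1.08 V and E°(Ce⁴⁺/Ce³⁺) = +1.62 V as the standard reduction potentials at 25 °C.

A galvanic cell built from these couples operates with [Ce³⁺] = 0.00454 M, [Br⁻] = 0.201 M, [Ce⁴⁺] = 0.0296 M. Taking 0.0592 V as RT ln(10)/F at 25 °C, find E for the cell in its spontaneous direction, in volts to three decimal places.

+0.547 V

Ce⁴⁺/Ce³⁺ is the cathode (higher E°), Br₂/Br⁻ the anode: E°cell = +1.62 − (+1.08) = +0.54 V, n = 2.
Overall: 2 Ce⁴⁺(aq) + 2 Br⁻(aq) → 2 Ce³⁺(aq) + Br₂(l)
Q = [Ce³⁺]^2 / ([Ce⁴⁺]^2·[Br⁻]^2); log Q = -0.235.
E = E° − (0.0592/n) log Q = +0.54 − (0.0592/2)(-0.235) = +0.547 V.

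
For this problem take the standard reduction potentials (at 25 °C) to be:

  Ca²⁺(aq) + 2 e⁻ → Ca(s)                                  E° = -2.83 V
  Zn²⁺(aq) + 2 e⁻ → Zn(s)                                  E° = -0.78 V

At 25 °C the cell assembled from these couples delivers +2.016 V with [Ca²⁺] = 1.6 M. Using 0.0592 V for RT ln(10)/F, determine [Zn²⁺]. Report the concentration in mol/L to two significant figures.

0.11 M

Zn²⁺/Zn is the cathode, Ca²⁺/Ca the anode: E°cell = +2.05 V, n = 2.
Overall reaction: Zn²⁺(aq) + Ca(s) → Zn(s) + Ca²⁺(aq); Q = [Ca²⁺]^1/[Zn²⁺]^1.
From E = E° − (0.0592/n) log Q: log Q = (E° − E)·n/0.0592 = (+2.05 − (+2.016))·2/0.0592 = 1.1486.
So 1·log[Zn²⁺] = 1·log(1.6) − log Q = 0.2041 − (1.1486) = -0.9445; [Zn²⁺] = 10^(-0.9445) ≈ 0.11 M.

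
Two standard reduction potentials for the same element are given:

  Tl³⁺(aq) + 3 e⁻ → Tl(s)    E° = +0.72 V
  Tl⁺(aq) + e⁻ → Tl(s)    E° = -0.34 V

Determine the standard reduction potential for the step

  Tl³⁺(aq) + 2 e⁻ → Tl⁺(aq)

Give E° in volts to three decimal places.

Sequential free energies add, so n₃E°₃ = n₁E°₁ + n₂E°₂.
With n₃ = 3, and the known step contributing 1×(-0.34) V, the unknown satisfies 2·E° = 3×(+0.72) − 1×(-0.34) = +2.500.
E° = +2.500 / 2 = +1.250 V.

+1.250 V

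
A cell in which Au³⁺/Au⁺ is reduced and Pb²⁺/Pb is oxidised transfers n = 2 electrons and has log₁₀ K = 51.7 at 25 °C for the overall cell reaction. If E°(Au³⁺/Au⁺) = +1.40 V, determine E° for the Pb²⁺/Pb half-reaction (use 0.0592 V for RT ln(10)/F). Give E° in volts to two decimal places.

E°cell = (0.0592/n)·log K = (0.0592/2)(51.7) = +1.530 V.
Since Au³⁺/Au⁺ is the cathode and Pb²⁺/Pb the anode, E°cell = E°(Au³⁺/Au⁺) − E°(Pb²⁺/Pb).
So E°(Pb²⁺/Pb) = E°(Au³⁺/Au⁺) − E°cell = (+1.40) − (+1.530) = -0.13 V.

-0.13 V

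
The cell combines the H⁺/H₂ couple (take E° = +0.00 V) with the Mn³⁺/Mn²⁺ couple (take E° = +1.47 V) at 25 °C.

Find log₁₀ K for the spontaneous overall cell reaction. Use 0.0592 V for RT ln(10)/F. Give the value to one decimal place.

Cathode: Mn³⁺/Mn²⁺; anode: H⁺/H₂. E°cell = +1.47 V, n = 2.
log K = nE°cell / 0.0592 = (2)(+1.47) / 0.0592 = 49.7.

49.7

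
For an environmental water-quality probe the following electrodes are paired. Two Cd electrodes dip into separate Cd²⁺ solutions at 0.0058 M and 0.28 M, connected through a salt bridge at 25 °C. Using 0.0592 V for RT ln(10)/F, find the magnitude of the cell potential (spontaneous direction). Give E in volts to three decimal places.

+0.050 V

For a concentration cell E°cell = 0. The 0.28 M side is the cathode (reduction is favoured where [Cd²⁺] is higher).
With n = 2, E = −(0.0592/2) log([Cd²⁺]ₐₙ/[Cd²⁺]꜀ₐₜ) = −(0.0592/2) log(0.0058/0.28) = −(0.0592/2)(-1.684) = +0.050 V.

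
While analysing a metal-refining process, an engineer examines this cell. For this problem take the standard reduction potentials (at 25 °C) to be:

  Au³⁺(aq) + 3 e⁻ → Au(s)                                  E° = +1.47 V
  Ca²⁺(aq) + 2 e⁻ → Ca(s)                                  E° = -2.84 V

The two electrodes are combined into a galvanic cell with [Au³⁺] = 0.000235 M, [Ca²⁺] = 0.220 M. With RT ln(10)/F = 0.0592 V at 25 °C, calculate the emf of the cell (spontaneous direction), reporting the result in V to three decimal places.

Au³⁺/Au is the cathode (higher E°), Ca²⁺/Ca the anode: E°cell = +1.47 − (-2.84) = +4.31 V, n = 6.
Overall: 2 Au³⁺(aq) + 3 Ca(s) → 2 Au(s) + 3 Ca²⁺(aq)
Q = [Ca²⁺]^3 / ([Au³⁺]^2); log Q = 5.285.
E = E° − (0.0592/n) log Q = +4.31 − (0.0592/6)(5.285) = +4.258 V.

+4.258 V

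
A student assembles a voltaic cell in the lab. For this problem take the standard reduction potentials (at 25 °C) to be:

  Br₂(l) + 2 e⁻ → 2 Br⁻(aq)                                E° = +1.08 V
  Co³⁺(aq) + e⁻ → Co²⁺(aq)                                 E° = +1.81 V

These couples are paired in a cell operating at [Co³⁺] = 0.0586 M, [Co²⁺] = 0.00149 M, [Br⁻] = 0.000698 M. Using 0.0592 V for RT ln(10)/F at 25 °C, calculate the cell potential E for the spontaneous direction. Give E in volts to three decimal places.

+0.638 V

Co³⁺/Co²⁺ is the cathode (higher E°), Br₂/Br⁻ the anode: E°cell = +1.81 − (+1.08) = +0.73 V, n = 2.
Overall: 2 Co³⁺(aq) + 2 Br⁻(aq) → 2 Co²⁺(aq) + Br₂(l)
Q = [Co²⁺]^2 / ([Co³⁺]^2·[Br⁻]^2); log Q = 3.123.
E = E° − (0.0592/n) log Q = +0.73 − (0.0592/2)(3.123) = +0.638 V.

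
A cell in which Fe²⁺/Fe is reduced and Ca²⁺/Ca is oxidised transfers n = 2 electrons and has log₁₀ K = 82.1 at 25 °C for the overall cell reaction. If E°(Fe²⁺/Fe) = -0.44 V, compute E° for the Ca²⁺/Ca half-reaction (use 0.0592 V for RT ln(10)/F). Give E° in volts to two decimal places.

E°cell = (0.0592/n)·log K = (0.0592/2)(82.1) = +2.430 V.
Since Fe²⁺/Fe is the cathode and Ca²⁺/Ca the anode, E°cell = E°(Fe²⁺/Fe) − E°(Ca²⁺/Ca).
So E°(Ca²⁺/Ca) = E°(Fe²⁺/Fe) − E°cell = (-0.44) − (+2.430) = -2.87 V.

-2.87 V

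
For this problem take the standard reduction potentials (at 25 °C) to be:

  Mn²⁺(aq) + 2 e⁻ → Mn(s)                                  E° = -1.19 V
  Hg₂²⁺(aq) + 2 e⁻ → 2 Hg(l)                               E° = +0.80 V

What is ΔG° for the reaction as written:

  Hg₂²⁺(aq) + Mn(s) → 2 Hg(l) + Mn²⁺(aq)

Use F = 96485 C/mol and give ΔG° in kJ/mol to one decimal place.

As written, Hg₂²⁺/Hg is reduced (cathode) and Mn²⁺/Mn is oxidised (anode), so E°cell = (+0.80) − (-1.19) = +1.99 V.
Balancing electrons gives n = 2.
ΔG° = −nFE° = −(2)(96485)(+1.99) = -384,010 J = -384.0 kJ/mol.

-384.0 kJ/mol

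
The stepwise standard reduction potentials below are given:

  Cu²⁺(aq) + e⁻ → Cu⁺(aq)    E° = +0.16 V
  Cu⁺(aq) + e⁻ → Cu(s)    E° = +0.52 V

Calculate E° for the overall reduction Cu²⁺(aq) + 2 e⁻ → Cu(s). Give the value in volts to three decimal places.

Since ΔG° = −nFE° is additive over sequential reductions, n₃E°₃ = n₁E°₁ + n₂E°₂.
E°₃ = (1×+0.16 + 1×+0.52) / 2 = (+0.680) / 2 = +0.340 V.

+0.340 V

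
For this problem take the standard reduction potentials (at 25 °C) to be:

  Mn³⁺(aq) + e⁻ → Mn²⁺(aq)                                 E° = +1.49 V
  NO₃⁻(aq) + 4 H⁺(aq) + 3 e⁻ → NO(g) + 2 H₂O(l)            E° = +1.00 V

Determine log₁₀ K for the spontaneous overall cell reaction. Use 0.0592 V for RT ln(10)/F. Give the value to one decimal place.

24.8

Cathode: Mn³⁺/Mn²⁺; anode: NO₃⁻/NO. E°cell = +0.49 V, n = 3.
log K = nE°cell / 0.0592 = (3)(+0.49) / 0.0592 = 24.8.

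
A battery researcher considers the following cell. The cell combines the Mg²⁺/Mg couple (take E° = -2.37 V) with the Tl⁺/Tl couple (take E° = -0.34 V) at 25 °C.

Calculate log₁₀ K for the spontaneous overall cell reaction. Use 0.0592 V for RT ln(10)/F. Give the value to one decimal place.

Cathode: Tl⁺/Tl; anode: Mg²⁺/Mg. E°cell = +2.03 V, n = 2.
log K = nE°cell / 0.0592 = (2)(+2.03) / 0.0592 = 68.6.

68.6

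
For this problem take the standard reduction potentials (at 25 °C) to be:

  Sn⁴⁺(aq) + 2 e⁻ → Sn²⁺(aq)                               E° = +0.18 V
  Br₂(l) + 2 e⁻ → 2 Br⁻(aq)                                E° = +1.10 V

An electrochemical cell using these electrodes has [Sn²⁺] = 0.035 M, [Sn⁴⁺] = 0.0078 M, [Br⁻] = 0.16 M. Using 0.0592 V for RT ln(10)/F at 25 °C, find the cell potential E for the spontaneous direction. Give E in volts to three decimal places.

+0.986 V

Br₂/Br⁻ is the cathode (higher E°), Sn⁴⁺/Sn²⁺ the anode: E°cell = +1.10 − (+0.18) = +0.92 V, n = 2.
Overall: Br₂(l) + Sn²⁺(aq) → 2 Br⁻(aq) + Sn⁴⁺(aq)
Q = [Br⁻]^2·[Sn⁴⁺] / ([Sn²⁺]); log Q = -2.244.
E = E° − (0.0592/n) log Q = +0.92 − (0.0592/2)(-2.244) = +0.986 V.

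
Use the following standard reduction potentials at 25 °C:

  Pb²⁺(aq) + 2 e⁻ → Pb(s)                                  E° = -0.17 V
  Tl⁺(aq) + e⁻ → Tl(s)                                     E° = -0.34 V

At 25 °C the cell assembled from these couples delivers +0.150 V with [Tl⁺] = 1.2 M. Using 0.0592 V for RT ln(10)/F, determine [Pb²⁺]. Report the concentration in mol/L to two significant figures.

Pb²⁺/Pb is the cathode, Tl⁺/Tl the anode: E°cell = +0.17 V, n = 2.
Overall reaction: Pb²⁺(aq) + 2 Tl(s) → Pb(s) + 2 Tl⁺(aq); Q = [Tl⁺]^2/[Pb²⁺]^1.
From E = E° − (0.0592/n) log Q: log Q = (E° − E)·n/0.0592 = (+0.17 − (+0.150))·2/0.0592 = 0.6757.
So 1·log[Pb²⁺] = 2·log(1.2) − log Q = 0.1584 − (0.6757) = -0.5173; [Pb²⁺] = 10^(-0.5173) ≈ 0.30 M.

0.30 M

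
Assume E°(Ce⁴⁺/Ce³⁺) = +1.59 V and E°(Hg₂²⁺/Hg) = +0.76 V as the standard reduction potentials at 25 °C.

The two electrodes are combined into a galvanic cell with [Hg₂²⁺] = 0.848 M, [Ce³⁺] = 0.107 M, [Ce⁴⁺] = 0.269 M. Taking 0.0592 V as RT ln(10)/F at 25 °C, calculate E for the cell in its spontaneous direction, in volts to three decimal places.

Ce⁴⁺/Ce³⁺ is the cathode (higher E°), Hg₂²⁺/Hg the anode: E°cell = +1.59 − (+0.76) = +0.83 V, n = 2.
Overall: 2 Ce⁴⁺(aq) + 2 Hg(l) → 2 Ce³⁺(aq) + Hg₂²⁺(aq)
Q = [Ce³⁺]^2·[Hg₂²⁺] / ([Ce⁴⁺]^2); log Q = -0.872.
E = E° − (0.0592/n) log Q = +0.83 − (0.0592/2)(-0.872) = +0.856 V.

+0.856 V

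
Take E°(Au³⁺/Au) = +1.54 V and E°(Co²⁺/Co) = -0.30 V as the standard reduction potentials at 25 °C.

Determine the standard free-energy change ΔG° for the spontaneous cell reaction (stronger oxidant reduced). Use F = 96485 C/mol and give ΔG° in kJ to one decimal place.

-1065.2 kJ

Au³⁺/Au (E° = +1.54 V) is the cathode; Co²⁺/Co (E° = -0.30 V) is the anode, so E°cell = +1.84 V.
Balancing electrons gives n = 6 (lcm of 3 and 2).
ΔG° = −nFE° = −(6)(96485)(+1.84) = -1,065,194 J = -1065.2 kJ.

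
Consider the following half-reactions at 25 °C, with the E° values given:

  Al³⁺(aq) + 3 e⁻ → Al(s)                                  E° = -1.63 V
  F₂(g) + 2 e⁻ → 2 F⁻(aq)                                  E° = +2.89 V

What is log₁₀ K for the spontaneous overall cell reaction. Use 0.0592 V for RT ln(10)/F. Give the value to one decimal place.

Cathode: F₂/F⁻; anode: Al³⁺/Al. E°cell = +4.52 V, n = 6.
log K = nE°cell / 0.0592 = (6)(+4.52) / 0.0592 = 458.1.

458.1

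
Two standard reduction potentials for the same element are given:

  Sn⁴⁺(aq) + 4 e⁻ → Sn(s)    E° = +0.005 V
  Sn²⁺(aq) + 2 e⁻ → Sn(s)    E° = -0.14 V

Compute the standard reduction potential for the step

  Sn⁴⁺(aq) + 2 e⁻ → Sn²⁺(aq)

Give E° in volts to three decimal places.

+0.150 V

Sequential free energies add, so n₃E°₃ = n₁E°₁ + n₂E°₂.
With n₃ = 4, and the known step contributing 2×(-0.14) V, the unknown satisfies 2·E° = 4×(+0.005) − 2×(-0.14) = +0.300.
E° = +0.300 / 2 = +0.150 V.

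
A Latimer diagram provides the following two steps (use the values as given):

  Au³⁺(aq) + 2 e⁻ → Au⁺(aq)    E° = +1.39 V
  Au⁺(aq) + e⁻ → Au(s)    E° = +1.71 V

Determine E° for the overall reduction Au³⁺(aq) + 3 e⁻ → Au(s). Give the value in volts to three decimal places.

Adding the free-energy changes (−nFE°) of the two steps gives −n₃FE°₃ = −n₁FE°₁ − n₂FE°₂.
E°₃ = (2×+1.39 + 1×+1.71) / 3 = (+4.490) / 3 = +1.497 V.

+1.497 V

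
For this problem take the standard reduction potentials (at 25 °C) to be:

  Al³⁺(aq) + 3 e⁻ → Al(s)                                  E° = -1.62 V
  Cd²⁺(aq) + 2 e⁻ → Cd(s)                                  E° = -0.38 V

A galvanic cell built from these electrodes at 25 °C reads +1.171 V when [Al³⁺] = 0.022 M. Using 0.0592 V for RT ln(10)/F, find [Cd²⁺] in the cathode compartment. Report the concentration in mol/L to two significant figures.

Cd²⁺/Cd is the cathode, Al³⁺/Al the anode: E°cell = +1.24 V, n = 6.
Overall reaction: 3 Cd²⁺(aq) + 2 Al(s) → 3 Cd(s) + 2 Al³⁺(aq); Q = [Al³⁺]^2/[Cd²⁺]^3.
From E = E° − (0.0592/n) log Q: log Q = (E° − E)·n/0.0592 = (+1.24 − (+1.171))·6/0.0592 = 6.9932.
So 3·log[Cd²⁺] = 2·log(0.022) − log Q = -3.3152 − (6.9932) = -10.3084; log[Cd²⁺] = -10.3084 / 3 = -3.4361; [Cd²⁺] = 10^(-3.4361) ≈ 0.00037 M.

0.00037 M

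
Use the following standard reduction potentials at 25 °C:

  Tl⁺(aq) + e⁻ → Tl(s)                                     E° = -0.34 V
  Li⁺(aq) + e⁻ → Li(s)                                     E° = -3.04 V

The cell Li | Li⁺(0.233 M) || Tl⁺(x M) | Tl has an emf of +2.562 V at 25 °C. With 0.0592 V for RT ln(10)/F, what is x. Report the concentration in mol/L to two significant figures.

0.0011 M

Tl⁺/Tl is the cathode, Li⁺/Li the anode: E°cell = +2.70 V, n = 1.
Overall reaction: Tl⁺(aq) + Li(s) → Tl(s) + Li⁺(aq); Q = [Li⁺]^1/[Tl⁺]^1.
From E = E° − (0.0592/n) log Q: log Q = (E° − E)·n/0.0592 = (+2.70 − (+2.562))·1/0.0592 = 2.3311.
So 1·log[Tl⁺] = 1·log(0.233) − log Q = -0.6326 − (2.3311) = -2.9637; [Tl⁺] = 10^(-2.9637) ≈ 0.0011 M.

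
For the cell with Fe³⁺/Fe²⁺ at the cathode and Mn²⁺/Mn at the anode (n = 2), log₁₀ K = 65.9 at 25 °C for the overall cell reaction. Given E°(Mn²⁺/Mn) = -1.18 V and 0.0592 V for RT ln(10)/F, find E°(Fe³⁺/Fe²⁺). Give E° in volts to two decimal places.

E°cell = (0.0592/n)·log K = (0.0592/2)(65.9) = +1.951 V.
Since Fe³⁺/Fe²⁺ is the cathode and Mn²⁺/Mn the anode, E°cell = E°(Fe³⁺/Fe²⁺) − E°(Mn²⁺/Mn).
So E°(Fe³⁺/Fe²⁺) = E°cell + E°(Mn²⁺/Mn) = +1.951 + (-1.18) = +0.77 V.

+0.77 V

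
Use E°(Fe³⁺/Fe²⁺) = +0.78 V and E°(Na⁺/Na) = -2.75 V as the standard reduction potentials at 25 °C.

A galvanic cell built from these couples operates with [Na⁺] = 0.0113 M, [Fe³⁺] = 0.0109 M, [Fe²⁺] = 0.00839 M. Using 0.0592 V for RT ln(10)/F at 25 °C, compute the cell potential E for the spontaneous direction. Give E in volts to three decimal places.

+3.652 V

Fe³⁺/Fe²⁺ is the cathode (higher E°), Na⁺/Na the anode: E°cell = +0.78 − (-2.75) = +3.53 V, n = 1.
Overall: Fe³⁺(aq) + Na(s) → Fe²⁺(aq) + Na⁺(aq)
Q = [Fe²⁺]·[Na⁺] / ([Fe³⁺]); log Q = -2.061.
E = E° − (0.0592/n) log Q = +3.53 − (0.0592/1)(-2.061) = +3.652 V.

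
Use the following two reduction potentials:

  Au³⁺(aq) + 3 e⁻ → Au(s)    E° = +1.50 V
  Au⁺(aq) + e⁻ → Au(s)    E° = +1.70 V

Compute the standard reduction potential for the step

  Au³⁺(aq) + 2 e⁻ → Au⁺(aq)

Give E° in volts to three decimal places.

Sequential free energies add, so n₃E°₃ = n₁E°₁ + n₂E°₂.
With n₃ = 3, and the known step contributing 1×(+1.70) V, the unknown satisfies 2·E° = 3×(+1.50) − 1×(+1.70) = +2.800.
E° = +2.800 / 2 = +1.400 V.

+1.400 V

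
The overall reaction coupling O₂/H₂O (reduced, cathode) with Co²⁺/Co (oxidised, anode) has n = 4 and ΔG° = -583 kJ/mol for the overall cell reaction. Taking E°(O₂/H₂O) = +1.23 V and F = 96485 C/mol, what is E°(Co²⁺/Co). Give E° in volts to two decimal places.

E°cell = −ΔG°/(nF) = −(-583×10³)/((4)(96485)) = +1.511 V.
Since O₂/H₂O is the cathode and Co²⁺/Co the anode, E°cell = E°(O₂/H₂O) − E°(Co²⁺/Co).
So E°(Co²⁺/Co) = E°(O₂/H₂O) − E°cell = (+1.23) − (+1.511) = -0.28 V.

-0.28 V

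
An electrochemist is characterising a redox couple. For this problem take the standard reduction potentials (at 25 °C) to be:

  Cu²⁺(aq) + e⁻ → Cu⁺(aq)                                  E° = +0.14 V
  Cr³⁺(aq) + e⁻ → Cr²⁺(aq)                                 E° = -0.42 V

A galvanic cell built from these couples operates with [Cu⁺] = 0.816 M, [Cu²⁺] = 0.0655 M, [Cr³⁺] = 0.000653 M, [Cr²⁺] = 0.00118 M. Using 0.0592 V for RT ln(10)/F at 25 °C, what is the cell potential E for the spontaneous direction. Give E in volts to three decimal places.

+0.510 V

Cu²⁺/Cu⁺ is the cathode (higher E°), Cr³⁺/Cr²⁺ the anode: E°cell = +0.14 − (-0.42) = +0.56 V, n = 1.
Overall: Cu²⁺(aq) + Cr²⁺(aq) → Cu⁺(aq) + Cr³⁺(aq)
Q = [Cu⁺]·[Cr³⁺] / ([Cu²⁺]·[Cr²⁺]); log Q = 0.838.
E = E° − (0.0592/n) log Q = +0.56 − (0.0592/1)(0.838) = +0.510 V.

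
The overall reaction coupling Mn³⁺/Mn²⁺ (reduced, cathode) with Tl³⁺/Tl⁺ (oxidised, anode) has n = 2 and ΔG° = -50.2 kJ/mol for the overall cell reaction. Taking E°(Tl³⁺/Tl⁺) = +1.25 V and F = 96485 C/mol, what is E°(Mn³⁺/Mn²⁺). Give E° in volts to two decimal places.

+1.51 V

E°cell = −ΔG°/(nF) = −(-50.2×10³)/((2)(96485)) = +0.260 V.
Since Mn³⁺/Mn²⁺ is the cathode and Tl³⁺/Tl⁺ the anode, E°cell = E°(Mn³⁺/Mn²⁺) − E°(Tl³⁺/Tl⁺).
So E°(Mn³⁺/Mn²⁺) = E°cell + E°(Tl³⁺/Tl⁺) = +0.260 + (+1.25) = +1.51 V.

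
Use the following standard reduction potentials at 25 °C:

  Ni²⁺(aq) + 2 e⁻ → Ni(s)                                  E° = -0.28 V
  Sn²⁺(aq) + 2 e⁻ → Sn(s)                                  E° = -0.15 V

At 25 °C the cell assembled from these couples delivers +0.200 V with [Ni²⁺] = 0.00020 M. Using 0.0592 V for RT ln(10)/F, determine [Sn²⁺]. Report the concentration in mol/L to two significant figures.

Sn²⁺/Sn is the cathode, Ni²⁺/Ni the anode: E°cell = +0.13 V, n = 2.
Overall reaction: Sn²⁺(aq) + Ni(s) → Sn(s) + Ni²⁺(aq); Q = [Ni²⁺]^1/[Sn²⁺]^1.
From E = E° − (0.0592/n) log Q: log Q = (E° − E)·n/0.0592 = (+0.13 − (+0.200))·2/0.0592 = -2.3649.
So 1·log[Sn²⁺] = 1·log(0.0002) − log Q = -3.6990 − (-2.3649) = -1.3341; [Sn²⁺] = 10^(-1.3341) ≈ 0.046 M.

0.046 M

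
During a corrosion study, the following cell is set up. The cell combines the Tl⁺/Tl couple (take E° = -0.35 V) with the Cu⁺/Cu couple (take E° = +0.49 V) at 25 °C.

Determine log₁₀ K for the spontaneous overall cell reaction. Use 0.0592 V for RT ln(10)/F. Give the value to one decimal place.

Cathode: Cu⁺/Cu; anode: Tl⁺/Tl. E°cell = +0.84 V, n = 1.
log K = nE°cell / 0.0592 = (1)(+0.84) / 0.0592 = 14.2.

14.2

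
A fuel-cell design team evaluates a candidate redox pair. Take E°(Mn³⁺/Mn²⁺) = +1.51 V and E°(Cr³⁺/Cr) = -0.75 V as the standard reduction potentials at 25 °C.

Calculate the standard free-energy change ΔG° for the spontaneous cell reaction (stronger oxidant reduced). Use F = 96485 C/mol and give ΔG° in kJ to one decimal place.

Mn³⁺/Mn²⁺ (E° = +1.51 V) is the cathode; Cr³⁺/Cr (E° = -0.75 V) is the anode, so E°cell = +2.26 V.
Balancing electrons gives n = 3 (lcm of 1 and 3).
ΔG° = −nFE° = −(3)(96485)(+2.26) = -654,168 J = -654.2 kJ.

-654.2 kJ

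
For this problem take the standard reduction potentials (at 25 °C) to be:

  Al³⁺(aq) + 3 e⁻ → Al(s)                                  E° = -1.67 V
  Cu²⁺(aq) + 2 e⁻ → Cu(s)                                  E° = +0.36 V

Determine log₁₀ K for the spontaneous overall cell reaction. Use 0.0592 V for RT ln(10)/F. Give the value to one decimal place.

Cathode: Cu²⁺/Cu; anode: Al³⁺/Al. E°cell = +2.03 V, n = 6.
log K = nE°cell / 0.0592 = (6)(+2.03) / 0.0592 = 205.7.

205.7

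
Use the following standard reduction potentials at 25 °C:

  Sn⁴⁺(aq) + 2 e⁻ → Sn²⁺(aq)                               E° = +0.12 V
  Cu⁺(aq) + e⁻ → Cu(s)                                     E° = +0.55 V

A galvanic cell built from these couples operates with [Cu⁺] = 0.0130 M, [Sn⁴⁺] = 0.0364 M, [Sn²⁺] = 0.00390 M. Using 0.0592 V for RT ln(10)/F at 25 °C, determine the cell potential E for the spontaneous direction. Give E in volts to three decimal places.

+0.290 V

Cu⁺/Cu is the cathode (higher E°), Sn⁴⁺/Sn²⁺ the anode: E°cell = +0.55 − (+0.12) = +0.43 V, n = 2.
Overall: 2 Cu⁺(aq) + Sn²⁺(aq) → 2 Cu(s) + Sn⁴⁺(aq)
Q = [Sn⁴⁺] / ([Cu⁺]^2·[Sn²⁺]); log Q = 4.742.
E = E° − (0.0592/n) log Q = +0.43 − (0.0592/2)(4.742) = +0.290 V.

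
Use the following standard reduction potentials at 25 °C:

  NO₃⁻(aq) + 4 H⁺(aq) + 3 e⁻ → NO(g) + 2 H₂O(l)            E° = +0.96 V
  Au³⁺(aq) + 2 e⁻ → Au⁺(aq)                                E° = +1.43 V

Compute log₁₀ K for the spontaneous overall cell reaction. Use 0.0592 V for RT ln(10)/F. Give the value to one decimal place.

Cathode: Au³⁺/Au⁺; anode: NO₃⁻/NO. E°cell = +0.47 V, n = 6.
log K = nE°cell / 0.0592 = (6)(+0.47) / 0.0592 = 47.6.

47.6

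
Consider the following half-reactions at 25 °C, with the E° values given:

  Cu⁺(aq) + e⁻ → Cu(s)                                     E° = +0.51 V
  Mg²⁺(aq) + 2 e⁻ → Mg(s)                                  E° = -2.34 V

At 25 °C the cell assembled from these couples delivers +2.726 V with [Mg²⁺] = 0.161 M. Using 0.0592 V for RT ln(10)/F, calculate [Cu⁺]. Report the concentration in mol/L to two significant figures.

0.0032 M

Cu⁺/Cu is the cathode, Mg²⁺/Mg the anode: E°cell = +2.85 V, n = 2.
Overall reaction: 2 Cu⁺(aq) + Mg(s) → 2 Cu(s) + Mg²⁺(aq); Q = [Mg²⁺]^1/[Cu⁺]^2.
From E = E° − (0.0592/n) log Q: log Q = (E° − E)·n/0.0592 = (+2.85 − (+2.726))·2/0.0592 = 4.1892.
So 2·log[Cu⁺] = 1·log(0.161) − log Q = -0.7932 − (4.1892) = -4.9824; log[Cu⁺] = -4.9824 / 2 = -2.4912; [Cu⁺] = 10^(-2.4912) ≈ 0.0032 M.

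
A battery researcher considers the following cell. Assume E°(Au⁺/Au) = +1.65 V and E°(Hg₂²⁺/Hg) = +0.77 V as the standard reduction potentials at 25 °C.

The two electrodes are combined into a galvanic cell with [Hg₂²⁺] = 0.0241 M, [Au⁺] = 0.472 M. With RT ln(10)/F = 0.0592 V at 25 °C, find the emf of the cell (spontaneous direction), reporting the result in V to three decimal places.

Au⁺/Au is the cathode (higher E°), Hg₂²⁺/Hg the anode: E°cell = +1.65 − (+0.77) = +0.88 V, n = 2.
Overall: 2 Au⁺(aq) + 2 Hg(l) → 2 Au(s) + Hg₂²⁺(aq)
Q = [Hg₂²⁺] / ([Au⁺]^2); log Q = -0.966.
E = E° − (0.0592/n) log Q = +0.88 − (0.0592/2)(-0.966) = +0.909 V.

+0.909 V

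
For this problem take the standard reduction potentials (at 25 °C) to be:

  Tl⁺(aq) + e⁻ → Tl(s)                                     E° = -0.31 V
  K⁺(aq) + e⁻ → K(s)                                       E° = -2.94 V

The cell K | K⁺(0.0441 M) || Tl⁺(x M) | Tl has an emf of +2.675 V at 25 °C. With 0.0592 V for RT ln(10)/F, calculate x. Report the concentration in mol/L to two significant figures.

0.25 M

Tl⁺/Tl is the cathode, K⁺/K the anode: E°cell = +2.63 V, n = 1.
Overall reaction: Tl⁺(aq) + K(s) → Tl(s) + K⁺(aq); Q = [K⁺]^1/[Tl⁺]^1.
From E = E° − (0.0592/n) log Q: log Q = (E° − E)·n/0.0592 = (+2.63 − (+2.675))·1/0.0592 = -0.7601.
So 1·log[Tl⁺] = 1·log(0.0441) − log Q = -1.3556 − (-0.7601) = -0.5955; [Tl⁺] = 10^(-0.5955) ≈ 0.25 M.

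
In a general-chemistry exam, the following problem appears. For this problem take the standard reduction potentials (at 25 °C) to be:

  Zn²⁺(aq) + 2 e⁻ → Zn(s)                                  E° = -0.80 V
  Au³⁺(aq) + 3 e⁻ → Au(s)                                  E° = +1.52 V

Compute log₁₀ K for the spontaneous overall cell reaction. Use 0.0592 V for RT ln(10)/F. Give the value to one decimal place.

Cathode: Au³⁺/Au; anode: Zn²⁺/Zn. E°cell = +2.32 V, n = 6.
log K = nE°cell / 0.0592 = (6)(+2.32) / 0.0592 = 235.1.

235.1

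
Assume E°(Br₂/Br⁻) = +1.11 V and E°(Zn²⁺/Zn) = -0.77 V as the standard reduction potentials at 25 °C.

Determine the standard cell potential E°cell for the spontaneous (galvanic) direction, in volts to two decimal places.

+1.88 V

The Br₂/Br⁻ couple has the higher reduction potential, so it is the cathode; Zn²⁺/Zn is oxidised at the anode.
E°cell = E°(cathode) − E°(anode) = (+1.11) − (-0.77) = +1.88 V.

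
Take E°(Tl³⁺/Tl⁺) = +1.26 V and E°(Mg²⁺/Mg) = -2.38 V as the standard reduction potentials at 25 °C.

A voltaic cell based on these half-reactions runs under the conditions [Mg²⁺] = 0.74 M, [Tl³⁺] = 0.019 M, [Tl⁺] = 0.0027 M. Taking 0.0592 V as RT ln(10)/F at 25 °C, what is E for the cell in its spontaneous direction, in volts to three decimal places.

+3.669 V

Tl³⁺/Tl⁺ is the cathode (higher E°), Mg²⁺/Mg the anode: E°cell = +1.26 − (-2.38) = +3.64 V, n = 2.
Overall: Tl³⁺(aq) + Mg(s) → Tl⁺(aq) + Mg²⁺(aq)
Q = [Tl⁺]·[Mg²⁺] / ([Tl³⁺]); log Q = -0.978.
E = E° − (0.0592/n) log Q = +3.64 − (0.0592/2)(-0.978) = +3.669 V.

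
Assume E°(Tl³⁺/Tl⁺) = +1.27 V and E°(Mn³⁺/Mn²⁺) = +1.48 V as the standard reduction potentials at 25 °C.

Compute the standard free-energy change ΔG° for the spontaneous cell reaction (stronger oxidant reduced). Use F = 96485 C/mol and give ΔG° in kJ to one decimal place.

-40.5 kJ

Mn³⁺/Mn²⁺ (E° = +1.48 V) is the cathode; Tl³⁺/Tl⁺ (E° = +1.27 V) is the anode, so E°cell = +0.21 V.
Balancing electrons gives n = 2 (lcm of 1 and 2).
ΔG° = −nFE° = −(2)(96485)(+0.21) = -40,524 J = -40.5 kJ.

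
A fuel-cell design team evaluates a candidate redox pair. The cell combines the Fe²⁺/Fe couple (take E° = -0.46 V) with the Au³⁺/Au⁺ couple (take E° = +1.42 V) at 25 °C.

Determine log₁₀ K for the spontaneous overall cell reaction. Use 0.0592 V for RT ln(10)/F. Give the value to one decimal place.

Cathode: Au³⁺/Au⁺; anode: Fe²⁺/Fe. E°cell = +1.88 V, n = 2.
log K = nE°cell / 0.0592 = (2)(+1.88) / 0.0592 = 63.5.

63.5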